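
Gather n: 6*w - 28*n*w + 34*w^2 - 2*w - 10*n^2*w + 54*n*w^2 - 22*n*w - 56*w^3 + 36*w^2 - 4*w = -10*n^2*w + n*(54*w^2 - 50*w) - 56*w^3 + 70*w^2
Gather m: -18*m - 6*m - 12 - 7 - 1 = -24*m - 20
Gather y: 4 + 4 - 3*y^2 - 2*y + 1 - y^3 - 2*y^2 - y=-y^3 - 5*y^2 - 3*y + 9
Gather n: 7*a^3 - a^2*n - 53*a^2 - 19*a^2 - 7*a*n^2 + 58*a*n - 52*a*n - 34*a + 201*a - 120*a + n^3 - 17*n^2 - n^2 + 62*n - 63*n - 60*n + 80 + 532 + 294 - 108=7*a^3 - 72*a^2 + 47*a + n^3 + n^2*(-7*a - 18) + n*(-a^2 + 6*a - 61) + 798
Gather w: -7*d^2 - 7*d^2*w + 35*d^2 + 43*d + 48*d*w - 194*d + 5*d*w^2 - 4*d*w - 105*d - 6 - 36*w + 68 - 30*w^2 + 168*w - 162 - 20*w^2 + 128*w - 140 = 28*d^2 - 256*d + w^2*(5*d - 50) + w*(-7*d^2 + 44*d + 260) - 240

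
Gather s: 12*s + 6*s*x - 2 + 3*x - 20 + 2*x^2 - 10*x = s*(6*x + 12) + 2*x^2 - 7*x - 22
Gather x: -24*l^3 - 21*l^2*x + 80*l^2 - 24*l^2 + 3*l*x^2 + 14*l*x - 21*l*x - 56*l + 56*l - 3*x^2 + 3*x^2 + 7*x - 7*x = -24*l^3 + 56*l^2 + 3*l*x^2 + x*(-21*l^2 - 7*l)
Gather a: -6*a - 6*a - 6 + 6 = -12*a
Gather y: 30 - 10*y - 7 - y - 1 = 22 - 11*y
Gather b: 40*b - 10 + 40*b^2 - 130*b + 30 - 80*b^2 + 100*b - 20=-40*b^2 + 10*b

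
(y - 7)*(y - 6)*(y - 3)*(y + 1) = y^4 - 15*y^3 + 65*y^2 - 45*y - 126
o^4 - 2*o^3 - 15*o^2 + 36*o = o*(o - 3)^2*(o + 4)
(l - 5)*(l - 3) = l^2 - 8*l + 15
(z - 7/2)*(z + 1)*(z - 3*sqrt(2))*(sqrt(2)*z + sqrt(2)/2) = sqrt(2)*z^4 - 6*z^3 - 2*sqrt(2)*z^3 - 19*sqrt(2)*z^2/4 + 12*z^2 - 7*sqrt(2)*z/4 + 57*z/2 + 21/2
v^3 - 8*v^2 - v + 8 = (v - 8)*(v - 1)*(v + 1)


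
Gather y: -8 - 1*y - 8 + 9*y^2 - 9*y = 9*y^2 - 10*y - 16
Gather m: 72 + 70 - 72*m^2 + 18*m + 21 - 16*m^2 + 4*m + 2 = -88*m^2 + 22*m + 165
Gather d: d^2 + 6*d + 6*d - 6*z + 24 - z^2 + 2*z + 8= d^2 + 12*d - z^2 - 4*z + 32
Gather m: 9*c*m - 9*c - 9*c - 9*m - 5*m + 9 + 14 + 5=-18*c + m*(9*c - 14) + 28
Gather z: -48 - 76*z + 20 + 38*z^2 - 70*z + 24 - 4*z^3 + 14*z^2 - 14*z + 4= -4*z^3 + 52*z^2 - 160*z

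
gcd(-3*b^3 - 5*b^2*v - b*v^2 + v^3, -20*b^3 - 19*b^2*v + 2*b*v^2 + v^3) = b + v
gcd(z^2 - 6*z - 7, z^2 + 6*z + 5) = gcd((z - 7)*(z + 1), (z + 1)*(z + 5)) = z + 1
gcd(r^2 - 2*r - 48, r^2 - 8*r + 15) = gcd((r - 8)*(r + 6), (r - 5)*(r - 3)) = 1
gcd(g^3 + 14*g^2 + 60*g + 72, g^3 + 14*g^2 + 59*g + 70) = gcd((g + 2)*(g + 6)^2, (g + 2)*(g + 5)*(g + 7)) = g + 2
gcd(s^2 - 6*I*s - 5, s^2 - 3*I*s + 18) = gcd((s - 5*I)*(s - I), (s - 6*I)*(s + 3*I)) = 1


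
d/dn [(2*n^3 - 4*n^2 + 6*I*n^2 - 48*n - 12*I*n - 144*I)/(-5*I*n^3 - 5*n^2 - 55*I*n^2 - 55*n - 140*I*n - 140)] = (n^2*(8 + 26*I) - 44*n - 336 + 78*I)/(5*n^4 + n^3*(70 - 10*I) + n^2*(240 - 140*I) + n*(-70 - 490*I) - 245)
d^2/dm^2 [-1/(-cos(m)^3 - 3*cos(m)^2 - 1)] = 3*(3*(1 - cos(4*m))*(cos(m) + 2)^2 + (cos(m) + 8*cos(2*m) + 3*cos(3*m))*(cos(m)^3 + 3*cos(m)^2 + 1))/(4*(cos(m)^3 + 3*cos(m)^2 + 1)^3)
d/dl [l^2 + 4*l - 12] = 2*l + 4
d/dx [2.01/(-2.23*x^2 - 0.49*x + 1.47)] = (8.9646*x + 0.9849)/(2.23*x^2 + 0.49*x - 1.47)^2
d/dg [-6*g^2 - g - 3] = -12*g - 1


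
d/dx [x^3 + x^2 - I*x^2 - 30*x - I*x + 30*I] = 3*x^2 + 2*x*(1 - I) - 30 - I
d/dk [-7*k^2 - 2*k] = -14*k - 2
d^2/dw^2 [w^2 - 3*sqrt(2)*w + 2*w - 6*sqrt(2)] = 2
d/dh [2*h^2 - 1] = 4*h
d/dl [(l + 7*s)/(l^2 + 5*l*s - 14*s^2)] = -1/(l^2 - 4*l*s + 4*s^2)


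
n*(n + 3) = n^2 + 3*n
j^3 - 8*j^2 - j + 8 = (j - 8)*(j - 1)*(j + 1)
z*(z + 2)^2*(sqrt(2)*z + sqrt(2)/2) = sqrt(2)*z^4 + 9*sqrt(2)*z^3/2 + 6*sqrt(2)*z^2 + 2*sqrt(2)*z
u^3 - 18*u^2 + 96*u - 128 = (u - 8)^2*(u - 2)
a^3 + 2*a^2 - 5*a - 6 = (a - 2)*(a + 1)*(a + 3)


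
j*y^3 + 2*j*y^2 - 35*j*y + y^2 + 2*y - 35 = (y - 5)*(y + 7)*(j*y + 1)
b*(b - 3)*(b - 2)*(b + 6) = b^4 + b^3 - 24*b^2 + 36*b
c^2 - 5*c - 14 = (c - 7)*(c + 2)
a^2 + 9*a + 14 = (a + 2)*(a + 7)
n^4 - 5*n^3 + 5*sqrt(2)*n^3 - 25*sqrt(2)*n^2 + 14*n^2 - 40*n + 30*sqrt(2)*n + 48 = (n - 3)*(n - 2)*(n + sqrt(2))*(n + 4*sqrt(2))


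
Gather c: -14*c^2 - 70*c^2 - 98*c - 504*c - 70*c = -84*c^2 - 672*c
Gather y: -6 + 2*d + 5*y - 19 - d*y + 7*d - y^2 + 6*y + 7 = 9*d - y^2 + y*(11 - d) - 18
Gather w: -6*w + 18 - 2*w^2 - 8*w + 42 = -2*w^2 - 14*w + 60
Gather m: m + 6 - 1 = m + 5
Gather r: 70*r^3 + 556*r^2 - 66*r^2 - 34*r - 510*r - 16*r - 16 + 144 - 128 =70*r^3 + 490*r^2 - 560*r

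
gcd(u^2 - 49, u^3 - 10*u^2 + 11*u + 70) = u - 7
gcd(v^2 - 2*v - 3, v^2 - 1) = v + 1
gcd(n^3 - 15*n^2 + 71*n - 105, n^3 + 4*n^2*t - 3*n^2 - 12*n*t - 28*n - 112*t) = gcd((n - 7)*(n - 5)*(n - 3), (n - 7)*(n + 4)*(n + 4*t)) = n - 7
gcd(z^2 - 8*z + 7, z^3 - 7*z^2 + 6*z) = z - 1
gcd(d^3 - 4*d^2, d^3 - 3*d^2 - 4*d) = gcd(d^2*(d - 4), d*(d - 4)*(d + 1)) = d^2 - 4*d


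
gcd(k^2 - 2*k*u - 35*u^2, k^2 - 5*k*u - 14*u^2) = -k + 7*u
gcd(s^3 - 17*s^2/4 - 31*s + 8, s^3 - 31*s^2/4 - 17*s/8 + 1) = s^2 - 33*s/4 + 2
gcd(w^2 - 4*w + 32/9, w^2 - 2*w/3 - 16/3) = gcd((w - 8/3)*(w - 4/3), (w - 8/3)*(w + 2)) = w - 8/3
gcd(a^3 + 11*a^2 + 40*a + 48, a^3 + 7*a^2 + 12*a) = a^2 + 7*a + 12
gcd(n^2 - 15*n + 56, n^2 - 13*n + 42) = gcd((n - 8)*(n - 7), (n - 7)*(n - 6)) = n - 7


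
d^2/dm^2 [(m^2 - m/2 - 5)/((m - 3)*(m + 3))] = (-m^3 + 24*m^2 - 27*m + 72)/(m^6 - 27*m^4 + 243*m^2 - 729)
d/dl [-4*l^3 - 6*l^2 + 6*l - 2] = -12*l^2 - 12*l + 6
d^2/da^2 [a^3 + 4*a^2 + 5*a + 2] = 6*a + 8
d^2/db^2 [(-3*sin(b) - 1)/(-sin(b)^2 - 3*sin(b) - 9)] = (-3*sin(b)^5 + 5*sin(b)^4 + 159*sin(b)^3 + 114*sin(b)^2 - 360*sin(b) - 162)/(sin(b)^2 + 3*sin(b) + 9)^3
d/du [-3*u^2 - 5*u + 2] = -6*u - 5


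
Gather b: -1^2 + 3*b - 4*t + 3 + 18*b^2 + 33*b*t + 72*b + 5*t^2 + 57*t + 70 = 18*b^2 + b*(33*t + 75) + 5*t^2 + 53*t + 72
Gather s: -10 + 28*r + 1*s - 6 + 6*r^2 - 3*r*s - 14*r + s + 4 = 6*r^2 + 14*r + s*(2 - 3*r) - 12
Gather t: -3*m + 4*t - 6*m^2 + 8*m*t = -6*m^2 - 3*m + t*(8*m + 4)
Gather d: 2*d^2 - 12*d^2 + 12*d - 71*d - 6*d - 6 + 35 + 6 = -10*d^2 - 65*d + 35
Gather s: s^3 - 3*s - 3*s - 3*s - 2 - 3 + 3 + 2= s^3 - 9*s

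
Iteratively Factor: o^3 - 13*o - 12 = (o - 4)*(o^2 + 4*o + 3) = (o - 4)*(o + 3)*(o + 1)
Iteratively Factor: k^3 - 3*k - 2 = (k + 1)*(k^2 - k - 2) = (k + 1)^2*(k - 2)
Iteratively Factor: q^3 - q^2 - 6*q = (q)*(q^2 - q - 6) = q*(q - 3)*(q + 2)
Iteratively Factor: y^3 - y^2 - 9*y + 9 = (y - 1)*(y^2 - 9) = (y - 1)*(y + 3)*(y - 3)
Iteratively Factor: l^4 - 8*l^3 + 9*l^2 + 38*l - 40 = (l - 1)*(l^3 - 7*l^2 + 2*l + 40) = (l - 5)*(l - 1)*(l^2 - 2*l - 8) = (l - 5)*(l - 4)*(l - 1)*(l + 2)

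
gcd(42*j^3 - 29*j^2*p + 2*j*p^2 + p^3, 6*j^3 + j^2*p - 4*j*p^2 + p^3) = 6*j^2 - 5*j*p + p^2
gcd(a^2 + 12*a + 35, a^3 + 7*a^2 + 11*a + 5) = a + 5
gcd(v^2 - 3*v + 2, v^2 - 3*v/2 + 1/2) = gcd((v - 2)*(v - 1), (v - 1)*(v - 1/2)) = v - 1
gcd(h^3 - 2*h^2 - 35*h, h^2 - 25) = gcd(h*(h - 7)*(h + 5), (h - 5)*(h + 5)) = h + 5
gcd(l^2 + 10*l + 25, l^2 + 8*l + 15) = l + 5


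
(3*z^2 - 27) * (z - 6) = 3*z^3 - 18*z^2 - 27*z + 162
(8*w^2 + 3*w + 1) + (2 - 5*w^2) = 3*w^2 + 3*w + 3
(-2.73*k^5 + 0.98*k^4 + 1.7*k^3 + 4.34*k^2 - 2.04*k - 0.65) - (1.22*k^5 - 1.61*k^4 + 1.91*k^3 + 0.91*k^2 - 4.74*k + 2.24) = -3.95*k^5 + 2.59*k^4 - 0.21*k^3 + 3.43*k^2 + 2.7*k - 2.89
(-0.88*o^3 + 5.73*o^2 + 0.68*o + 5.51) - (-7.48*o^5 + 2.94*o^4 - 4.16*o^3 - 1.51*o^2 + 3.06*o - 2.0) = 7.48*o^5 - 2.94*o^4 + 3.28*o^3 + 7.24*o^2 - 2.38*o + 7.51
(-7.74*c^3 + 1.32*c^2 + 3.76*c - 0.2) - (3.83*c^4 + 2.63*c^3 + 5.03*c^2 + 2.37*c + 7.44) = -3.83*c^4 - 10.37*c^3 - 3.71*c^2 + 1.39*c - 7.64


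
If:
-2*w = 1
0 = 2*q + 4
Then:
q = -2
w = -1/2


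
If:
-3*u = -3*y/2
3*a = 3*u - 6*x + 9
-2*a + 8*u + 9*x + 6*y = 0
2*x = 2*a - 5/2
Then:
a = 485/268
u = -19/268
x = 75/134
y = -19/134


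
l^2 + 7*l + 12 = (l + 3)*(l + 4)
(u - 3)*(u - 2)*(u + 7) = u^3 + 2*u^2 - 29*u + 42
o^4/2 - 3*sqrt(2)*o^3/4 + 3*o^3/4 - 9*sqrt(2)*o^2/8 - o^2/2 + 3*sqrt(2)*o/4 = o*(o/2 + 1)*(o - 1/2)*(o - 3*sqrt(2)/2)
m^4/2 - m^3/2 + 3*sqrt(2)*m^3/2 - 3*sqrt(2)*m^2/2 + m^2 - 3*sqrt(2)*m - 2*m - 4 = (m/2 + 1/2)*(m - 2)*(m + sqrt(2))*(m + 2*sqrt(2))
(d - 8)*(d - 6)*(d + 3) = d^3 - 11*d^2 + 6*d + 144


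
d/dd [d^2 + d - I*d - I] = 2*d + 1 - I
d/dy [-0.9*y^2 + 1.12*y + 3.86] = 1.12 - 1.8*y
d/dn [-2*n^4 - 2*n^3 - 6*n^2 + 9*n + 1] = -8*n^3 - 6*n^2 - 12*n + 9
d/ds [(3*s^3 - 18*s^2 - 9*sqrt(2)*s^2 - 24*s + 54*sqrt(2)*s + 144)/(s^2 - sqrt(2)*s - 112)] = 3*(s^4 - 2*sqrt(2)*s^3 - 322*s^2 - 12*sqrt(2)*s^2 + 672*sqrt(2)*s + 1248*s - 1968*sqrt(2) + 896)/(s^4 - 2*sqrt(2)*s^3 - 222*s^2 + 224*sqrt(2)*s + 12544)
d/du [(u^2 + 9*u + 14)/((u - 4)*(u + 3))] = 2*(-5*u^2 - 26*u - 47)/(u^4 - 2*u^3 - 23*u^2 + 24*u + 144)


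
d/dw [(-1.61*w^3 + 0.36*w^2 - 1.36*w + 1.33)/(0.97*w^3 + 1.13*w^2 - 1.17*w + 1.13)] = (-2.1685*w^4 + 6.4058*w^3 - 8.2126*w^2 - 2.1922*w + 0.0193000000000001)/(0.9409*w^6 + 2.1922*w^5 - 0.9929*w^4 - 0.452*w^3 + 3.9227*w^2 - 2.6442*w + 1.2769)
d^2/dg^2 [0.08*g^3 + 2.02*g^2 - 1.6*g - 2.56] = 0.48*g + 4.04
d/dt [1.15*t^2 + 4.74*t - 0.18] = 2.3*t + 4.74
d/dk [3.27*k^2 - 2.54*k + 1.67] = 6.54*k - 2.54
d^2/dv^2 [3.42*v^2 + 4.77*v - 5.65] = 6.84000000000000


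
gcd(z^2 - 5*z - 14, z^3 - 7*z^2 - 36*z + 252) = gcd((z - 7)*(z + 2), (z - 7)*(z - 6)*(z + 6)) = z - 7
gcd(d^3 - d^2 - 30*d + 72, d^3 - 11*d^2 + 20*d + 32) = d - 4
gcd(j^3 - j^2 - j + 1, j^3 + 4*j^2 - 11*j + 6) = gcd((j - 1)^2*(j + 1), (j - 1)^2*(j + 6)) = j^2 - 2*j + 1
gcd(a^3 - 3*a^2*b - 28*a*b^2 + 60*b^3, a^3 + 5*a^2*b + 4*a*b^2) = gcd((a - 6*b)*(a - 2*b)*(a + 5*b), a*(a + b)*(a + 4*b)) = 1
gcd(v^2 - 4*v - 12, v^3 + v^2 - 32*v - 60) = v^2 - 4*v - 12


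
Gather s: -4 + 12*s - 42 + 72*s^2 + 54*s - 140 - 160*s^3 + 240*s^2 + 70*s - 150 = -160*s^3 + 312*s^2 + 136*s - 336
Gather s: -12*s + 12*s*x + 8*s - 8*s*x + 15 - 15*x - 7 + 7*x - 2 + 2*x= s*(4*x - 4) - 6*x + 6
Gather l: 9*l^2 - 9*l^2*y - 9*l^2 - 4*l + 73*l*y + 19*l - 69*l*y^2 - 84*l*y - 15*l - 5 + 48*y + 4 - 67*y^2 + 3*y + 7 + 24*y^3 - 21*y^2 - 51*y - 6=-9*l^2*y + l*(-69*y^2 - 11*y) + 24*y^3 - 88*y^2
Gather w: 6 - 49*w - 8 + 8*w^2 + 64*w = 8*w^2 + 15*w - 2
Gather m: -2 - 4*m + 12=10 - 4*m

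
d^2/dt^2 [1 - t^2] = -2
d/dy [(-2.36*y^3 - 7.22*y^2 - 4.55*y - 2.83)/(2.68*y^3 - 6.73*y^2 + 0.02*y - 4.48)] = (35.2324*y^4 + 24.2936*y^3 + 23.7057*y^2 + 26.5994*y + 20.4406)/(7.1824*y^6 - 36.0728*y^5 + 45.4001*y^4 - 24.282*y^3 + 60.3012*y^2 - 0.1792*y + 20.0704)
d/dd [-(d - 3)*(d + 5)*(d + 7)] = -3*d^2 - 18*d + 1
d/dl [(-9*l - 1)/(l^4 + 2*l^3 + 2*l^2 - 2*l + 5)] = (27*l^4 + 40*l^3 + 24*l^2 + 4*l - 47)/(l^8 + 4*l^7 + 8*l^6 + 4*l^5 + 6*l^4 + 12*l^3 + 24*l^2 - 20*l + 25)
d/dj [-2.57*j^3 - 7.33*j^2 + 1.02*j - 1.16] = -7.71*j^2 - 14.66*j + 1.02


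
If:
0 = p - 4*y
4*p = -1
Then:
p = -1/4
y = -1/16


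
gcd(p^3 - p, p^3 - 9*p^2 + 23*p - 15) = p - 1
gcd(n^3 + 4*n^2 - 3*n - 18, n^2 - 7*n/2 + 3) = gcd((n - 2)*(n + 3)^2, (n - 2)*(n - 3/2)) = n - 2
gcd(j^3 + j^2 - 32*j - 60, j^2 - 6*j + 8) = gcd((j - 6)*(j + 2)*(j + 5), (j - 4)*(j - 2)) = 1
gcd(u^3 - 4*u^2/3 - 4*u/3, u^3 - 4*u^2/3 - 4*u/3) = u^3 - 4*u^2/3 - 4*u/3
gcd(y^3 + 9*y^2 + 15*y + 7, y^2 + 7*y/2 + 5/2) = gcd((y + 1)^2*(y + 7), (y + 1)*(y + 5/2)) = y + 1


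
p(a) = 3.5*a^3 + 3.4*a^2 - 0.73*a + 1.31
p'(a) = 10.5*a^2 + 6.8*a - 0.73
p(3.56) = 199.71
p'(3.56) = 156.55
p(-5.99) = -624.55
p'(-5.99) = 335.28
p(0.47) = 2.08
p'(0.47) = 4.79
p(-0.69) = 2.28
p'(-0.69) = -0.42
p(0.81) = 4.81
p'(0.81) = 11.67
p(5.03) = 529.08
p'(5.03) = 299.13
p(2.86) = 108.91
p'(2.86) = 104.60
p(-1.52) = -2.02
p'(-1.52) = 13.19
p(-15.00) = -11035.24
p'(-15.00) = 2259.77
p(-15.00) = -11035.24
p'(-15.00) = 2259.77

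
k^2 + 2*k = k*(k + 2)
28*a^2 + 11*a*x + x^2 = (4*a + x)*(7*a + x)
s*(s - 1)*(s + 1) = s^3 - s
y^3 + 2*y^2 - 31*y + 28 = (y - 4)*(y - 1)*(y + 7)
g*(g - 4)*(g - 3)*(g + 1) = g^4 - 6*g^3 + 5*g^2 + 12*g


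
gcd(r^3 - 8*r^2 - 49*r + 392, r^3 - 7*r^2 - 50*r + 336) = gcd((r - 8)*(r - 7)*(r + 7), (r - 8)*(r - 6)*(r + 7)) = r^2 - r - 56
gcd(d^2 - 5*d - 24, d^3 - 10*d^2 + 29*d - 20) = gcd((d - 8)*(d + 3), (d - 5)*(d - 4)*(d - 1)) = 1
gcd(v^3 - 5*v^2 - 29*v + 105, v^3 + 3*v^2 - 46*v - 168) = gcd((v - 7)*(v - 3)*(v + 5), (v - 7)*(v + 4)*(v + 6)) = v - 7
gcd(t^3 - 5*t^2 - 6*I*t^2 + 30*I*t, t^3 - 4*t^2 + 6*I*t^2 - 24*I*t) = t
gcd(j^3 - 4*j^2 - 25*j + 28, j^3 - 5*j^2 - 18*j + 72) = j + 4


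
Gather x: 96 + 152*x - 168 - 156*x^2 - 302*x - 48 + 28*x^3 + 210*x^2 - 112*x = 28*x^3 + 54*x^2 - 262*x - 120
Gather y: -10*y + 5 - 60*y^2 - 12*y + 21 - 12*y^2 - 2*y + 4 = -72*y^2 - 24*y + 30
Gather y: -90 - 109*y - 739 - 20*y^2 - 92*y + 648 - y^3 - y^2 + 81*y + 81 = -y^3 - 21*y^2 - 120*y - 100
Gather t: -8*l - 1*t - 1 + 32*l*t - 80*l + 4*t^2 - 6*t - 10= -88*l + 4*t^2 + t*(32*l - 7) - 11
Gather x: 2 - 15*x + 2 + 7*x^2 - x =7*x^2 - 16*x + 4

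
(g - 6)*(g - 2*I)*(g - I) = g^3 - 6*g^2 - 3*I*g^2 - 2*g + 18*I*g + 12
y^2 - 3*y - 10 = (y - 5)*(y + 2)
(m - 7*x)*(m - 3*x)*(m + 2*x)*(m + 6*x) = m^4 - 2*m^3*x - 47*m^2*x^2 + 48*m*x^3 + 252*x^4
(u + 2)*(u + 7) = u^2 + 9*u + 14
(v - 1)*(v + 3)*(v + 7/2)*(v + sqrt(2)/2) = v^4 + sqrt(2)*v^3/2 + 11*v^3/2 + 11*sqrt(2)*v^2/4 + 4*v^2 - 21*v/2 + 2*sqrt(2)*v - 21*sqrt(2)/4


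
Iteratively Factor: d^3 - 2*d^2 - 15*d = (d - 5)*(d^2 + 3*d) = (d - 5)*(d + 3)*(d)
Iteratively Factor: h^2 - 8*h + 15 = (h - 3)*(h - 5)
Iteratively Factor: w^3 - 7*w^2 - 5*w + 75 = (w - 5)*(w^2 - 2*w - 15) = (w - 5)*(w + 3)*(w - 5)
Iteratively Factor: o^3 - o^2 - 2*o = (o - 2)*(o^2 + o) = o*(o - 2)*(o + 1)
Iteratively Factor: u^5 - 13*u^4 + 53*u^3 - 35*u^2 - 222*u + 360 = (u + 2)*(u^4 - 15*u^3 + 83*u^2 - 201*u + 180) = (u - 3)*(u + 2)*(u^3 - 12*u^2 + 47*u - 60) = (u - 4)*(u - 3)*(u + 2)*(u^2 - 8*u + 15) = (u - 4)*(u - 3)^2*(u + 2)*(u - 5)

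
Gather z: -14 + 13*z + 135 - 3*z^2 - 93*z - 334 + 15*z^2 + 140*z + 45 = 12*z^2 + 60*z - 168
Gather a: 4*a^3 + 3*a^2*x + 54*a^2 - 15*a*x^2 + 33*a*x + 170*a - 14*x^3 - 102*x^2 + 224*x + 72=4*a^3 + a^2*(3*x + 54) + a*(-15*x^2 + 33*x + 170) - 14*x^3 - 102*x^2 + 224*x + 72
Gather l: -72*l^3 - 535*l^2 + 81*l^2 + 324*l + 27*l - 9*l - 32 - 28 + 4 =-72*l^3 - 454*l^2 + 342*l - 56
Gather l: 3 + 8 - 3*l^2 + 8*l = -3*l^2 + 8*l + 11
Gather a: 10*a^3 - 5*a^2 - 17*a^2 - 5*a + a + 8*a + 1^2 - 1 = 10*a^3 - 22*a^2 + 4*a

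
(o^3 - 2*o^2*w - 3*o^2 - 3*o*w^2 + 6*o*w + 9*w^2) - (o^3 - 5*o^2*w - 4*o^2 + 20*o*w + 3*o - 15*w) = 3*o^2*w + o^2 - 3*o*w^2 - 14*o*w - 3*o + 9*w^2 + 15*w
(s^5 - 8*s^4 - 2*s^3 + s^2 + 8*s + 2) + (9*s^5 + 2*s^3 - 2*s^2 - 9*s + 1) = 10*s^5 - 8*s^4 - s^2 - s + 3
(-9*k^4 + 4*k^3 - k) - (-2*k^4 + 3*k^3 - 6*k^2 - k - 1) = -7*k^4 + k^3 + 6*k^2 + 1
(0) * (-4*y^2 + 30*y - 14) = 0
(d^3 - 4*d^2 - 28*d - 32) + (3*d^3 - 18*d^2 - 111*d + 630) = 4*d^3 - 22*d^2 - 139*d + 598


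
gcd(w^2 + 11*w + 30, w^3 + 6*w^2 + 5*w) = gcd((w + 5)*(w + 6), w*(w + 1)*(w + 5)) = w + 5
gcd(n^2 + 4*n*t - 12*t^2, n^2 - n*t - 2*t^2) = -n + 2*t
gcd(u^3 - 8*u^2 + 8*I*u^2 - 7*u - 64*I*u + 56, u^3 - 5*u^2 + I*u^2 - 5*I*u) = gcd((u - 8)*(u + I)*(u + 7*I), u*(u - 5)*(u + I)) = u + I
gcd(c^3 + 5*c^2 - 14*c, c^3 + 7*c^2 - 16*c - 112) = c + 7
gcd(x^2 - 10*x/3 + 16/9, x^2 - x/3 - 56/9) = x - 8/3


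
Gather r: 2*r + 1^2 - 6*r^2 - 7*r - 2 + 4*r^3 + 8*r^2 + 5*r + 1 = 4*r^3 + 2*r^2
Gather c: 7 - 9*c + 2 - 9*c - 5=4 - 18*c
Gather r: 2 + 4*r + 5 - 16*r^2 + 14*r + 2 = -16*r^2 + 18*r + 9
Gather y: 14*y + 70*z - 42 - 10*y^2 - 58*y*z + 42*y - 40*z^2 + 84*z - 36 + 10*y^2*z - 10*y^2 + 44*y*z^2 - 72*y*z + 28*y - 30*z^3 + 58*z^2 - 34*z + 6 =y^2*(10*z - 20) + y*(44*z^2 - 130*z + 84) - 30*z^3 + 18*z^2 + 120*z - 72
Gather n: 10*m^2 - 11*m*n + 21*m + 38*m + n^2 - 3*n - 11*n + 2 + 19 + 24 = 10*m^2 + 59*m + n^2 + n*(-11*m - 14) + 45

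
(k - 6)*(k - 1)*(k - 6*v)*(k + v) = k^4 - 5*k^3*v - 7*k^3 - 6*k^2*v^2 + 35*k^2*v + 6*k^2 + 42*k*v^2 - 30*k*v - 36*v^2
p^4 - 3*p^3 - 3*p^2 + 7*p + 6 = (p - 3)*(p - 2)*(p + 1)^2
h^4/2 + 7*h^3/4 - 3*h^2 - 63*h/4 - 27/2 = (h/2 + 1)*(h - 3)*(h + 3/2)*(h + 3)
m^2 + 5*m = m*(m + 5)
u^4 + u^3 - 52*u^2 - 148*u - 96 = (u - 8)*(u + 1)*(u + 2)*(u + 6)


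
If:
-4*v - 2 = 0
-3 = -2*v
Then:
No Solution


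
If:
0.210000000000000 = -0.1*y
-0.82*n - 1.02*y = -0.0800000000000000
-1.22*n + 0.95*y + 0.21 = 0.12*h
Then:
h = -42.42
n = 2.71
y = -2.10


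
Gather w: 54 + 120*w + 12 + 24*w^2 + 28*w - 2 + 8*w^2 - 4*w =32*w^2 + 144*w + 64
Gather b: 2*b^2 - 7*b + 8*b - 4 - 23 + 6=2*b^2 + b - 21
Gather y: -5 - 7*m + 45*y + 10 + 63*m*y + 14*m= 7*m + y*(63*m + 45) + 5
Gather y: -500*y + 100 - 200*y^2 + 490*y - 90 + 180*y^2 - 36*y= -20*y^2 - 46*y + 10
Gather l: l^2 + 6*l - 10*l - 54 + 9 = l^2 - 4*l - 45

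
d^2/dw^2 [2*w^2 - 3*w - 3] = 4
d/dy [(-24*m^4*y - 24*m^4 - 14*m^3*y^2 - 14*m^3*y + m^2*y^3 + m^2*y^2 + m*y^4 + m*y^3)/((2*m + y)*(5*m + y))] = m*(-60*m^3 - 10*m^2*y + 7*m^2 + 14*m*y^2 + 10*m*y + 2*y^3 + y^2)/(25*m^2 + 10*m*y + y^2)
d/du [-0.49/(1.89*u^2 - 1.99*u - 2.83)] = (1.8522*u - 0.9751)/(-1.89*u^2 + 1.99*u + 2.83)^2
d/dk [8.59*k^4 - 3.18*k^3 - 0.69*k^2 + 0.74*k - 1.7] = 34.36*k^3 - 9.54*k^2 - 1.38*k + 0.74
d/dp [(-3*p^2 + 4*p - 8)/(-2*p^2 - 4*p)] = (5*p^2 - 8*p - 8)/(p^2*(p^2 + 4*p + 4))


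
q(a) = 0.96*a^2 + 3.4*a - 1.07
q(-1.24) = -3.81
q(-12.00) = 96.37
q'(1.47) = 6.22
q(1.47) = 6.00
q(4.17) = 29.80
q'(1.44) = 6.16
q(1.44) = 5.82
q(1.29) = 4.91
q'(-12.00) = -19.64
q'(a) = 1.92*a + 3.4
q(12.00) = 177.97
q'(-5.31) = -6.80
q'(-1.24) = 1.02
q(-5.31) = 7.94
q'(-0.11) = 3.19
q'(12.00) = 26.44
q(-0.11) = -1.43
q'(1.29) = 5.88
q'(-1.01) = 1.46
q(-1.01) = -3.52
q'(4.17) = 11.41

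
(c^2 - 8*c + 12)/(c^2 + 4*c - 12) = (c - 6)/(c + 6)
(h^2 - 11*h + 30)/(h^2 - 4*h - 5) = (h - 6)/(h + 1)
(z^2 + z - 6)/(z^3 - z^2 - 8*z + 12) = 1/(z - 2)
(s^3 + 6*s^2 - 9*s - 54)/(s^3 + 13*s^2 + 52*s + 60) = (s^2 - 9)/(s^2 + 7*s + 10)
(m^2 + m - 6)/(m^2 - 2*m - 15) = (m - 2)/(m - 5)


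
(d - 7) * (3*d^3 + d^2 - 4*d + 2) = 3*d^4 - 20*d^3 - 11*d^2 + 30*d - 14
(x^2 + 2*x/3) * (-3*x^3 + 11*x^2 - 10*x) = -3*x^5 + 9*x^4 - 8*x^3/3 - 20*x^2/3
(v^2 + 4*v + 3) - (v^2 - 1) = 4*v + 4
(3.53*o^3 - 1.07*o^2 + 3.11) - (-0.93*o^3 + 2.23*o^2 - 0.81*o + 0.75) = 4.46*o^3 - 3.3*o^2 + 0.81*o + 2.36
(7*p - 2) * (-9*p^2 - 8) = -63*p^3 + 18*p^2 - 56*p + 16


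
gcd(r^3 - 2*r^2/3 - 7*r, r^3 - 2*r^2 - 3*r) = r^2 - 3*r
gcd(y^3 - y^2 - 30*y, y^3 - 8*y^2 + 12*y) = y^2 - 6*y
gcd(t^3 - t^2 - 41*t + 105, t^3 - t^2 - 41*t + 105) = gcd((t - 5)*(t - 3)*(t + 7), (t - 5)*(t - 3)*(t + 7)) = t^3 - t^2 - 41*t + 105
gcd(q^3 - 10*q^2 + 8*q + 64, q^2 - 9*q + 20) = q - 4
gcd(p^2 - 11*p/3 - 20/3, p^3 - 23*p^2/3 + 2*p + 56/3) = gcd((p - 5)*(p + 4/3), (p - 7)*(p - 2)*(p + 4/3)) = p + 4/3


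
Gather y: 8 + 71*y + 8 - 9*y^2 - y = -9*y^2 + 70*y + 16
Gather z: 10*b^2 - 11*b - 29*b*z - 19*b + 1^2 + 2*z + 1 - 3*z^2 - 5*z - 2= 10*b^2 - 30*b - 3*z^2 + z*(-29*b - 3)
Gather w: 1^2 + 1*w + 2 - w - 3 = 0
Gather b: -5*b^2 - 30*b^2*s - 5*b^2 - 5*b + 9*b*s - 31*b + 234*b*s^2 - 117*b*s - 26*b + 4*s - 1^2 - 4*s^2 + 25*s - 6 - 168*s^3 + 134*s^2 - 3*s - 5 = b^2*(-30*s - 10) + b*(234*s^2 - 108*s - 62) - 168*s^3 + 130*s^2 + 26*s - 12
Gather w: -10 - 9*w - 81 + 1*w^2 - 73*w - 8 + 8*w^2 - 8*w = 9*w^2 - 90*w - 99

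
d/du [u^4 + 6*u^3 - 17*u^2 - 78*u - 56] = 4*u^3 + 18*u^2 - 34*u - 78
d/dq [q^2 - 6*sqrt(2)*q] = 2*q - 6*sqrt(2)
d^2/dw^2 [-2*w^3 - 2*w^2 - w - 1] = -12*w - 4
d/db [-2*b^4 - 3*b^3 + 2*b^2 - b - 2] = -8*b^3 - 9*b^2 + 4*b - 1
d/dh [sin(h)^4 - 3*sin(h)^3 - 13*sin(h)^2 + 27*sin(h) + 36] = (4*sin(h)^3 - 9*sin(h)^2 - 26*sin(h) + 27)*cos(h)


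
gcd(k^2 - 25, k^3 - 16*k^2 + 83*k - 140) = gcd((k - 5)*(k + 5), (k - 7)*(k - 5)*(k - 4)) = k - 5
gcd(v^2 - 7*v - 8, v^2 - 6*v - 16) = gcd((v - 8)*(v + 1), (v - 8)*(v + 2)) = v - 8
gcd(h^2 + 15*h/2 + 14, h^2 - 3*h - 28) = h + 4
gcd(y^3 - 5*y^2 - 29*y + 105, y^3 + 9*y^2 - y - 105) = y^2 + 2*y - 15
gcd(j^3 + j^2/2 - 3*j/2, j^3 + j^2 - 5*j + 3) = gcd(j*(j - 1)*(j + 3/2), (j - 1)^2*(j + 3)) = j - 1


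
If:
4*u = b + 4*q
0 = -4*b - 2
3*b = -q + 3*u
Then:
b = -1/2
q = -9/16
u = -11/16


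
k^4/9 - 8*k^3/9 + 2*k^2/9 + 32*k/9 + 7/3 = (k/3 + 1/3)^2*(k - 7)*(k - 3)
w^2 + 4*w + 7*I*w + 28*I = (w + 4)*(w + 7*I)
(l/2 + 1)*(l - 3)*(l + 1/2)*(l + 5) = l^4/2 + 9*l^3/4 - 9*l^2/2 - 71*l/4 - 15/2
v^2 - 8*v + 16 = (v - 4)^2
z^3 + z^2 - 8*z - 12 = (z - 3)*(z + 2)^2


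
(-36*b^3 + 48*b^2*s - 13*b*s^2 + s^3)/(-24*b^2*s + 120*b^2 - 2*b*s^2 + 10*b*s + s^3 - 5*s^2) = (6*b^2 - 7*b*s + s^2)/(4*b*s - 20*b + s^2 - 5*s)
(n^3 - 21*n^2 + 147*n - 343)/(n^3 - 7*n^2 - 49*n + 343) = (n - 7)/(n + 7)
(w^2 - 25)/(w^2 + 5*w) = (w - 5)/w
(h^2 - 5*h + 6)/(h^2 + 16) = (h^2 - 5*h + 6)/(h^2 + 16)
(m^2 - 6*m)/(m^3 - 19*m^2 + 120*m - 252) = m/(m^2 - 13*m + 42)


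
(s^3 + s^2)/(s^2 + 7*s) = s*(s + 1)/(s + 7)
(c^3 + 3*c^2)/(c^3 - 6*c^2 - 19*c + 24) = c^2/(c^2 - 9*c + 8)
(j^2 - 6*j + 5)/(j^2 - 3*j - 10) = (j - 1)/(j + 2)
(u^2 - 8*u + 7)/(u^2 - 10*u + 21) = (u - 1)/(u - 3)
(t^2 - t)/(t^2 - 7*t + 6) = t/(t - 6)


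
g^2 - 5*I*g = g*(g - 5*I)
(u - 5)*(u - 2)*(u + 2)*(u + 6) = u^4 + u^3 - 34*u^2 - 4*u + 120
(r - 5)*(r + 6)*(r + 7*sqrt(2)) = r^3 + r^2 + 7*sqrt(2)*r^2 - 30*r + 7*sqrt(2)*r - 210*sqrt(2)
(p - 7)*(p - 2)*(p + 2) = p^3 - 7*p^2 - 4*p + 28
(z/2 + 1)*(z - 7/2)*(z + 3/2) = z^3/2 - 37*z/8 - 21/4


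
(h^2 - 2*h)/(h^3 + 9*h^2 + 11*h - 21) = h*(h - 2)/(h^3 + 9*h^2 + 11*h - 21)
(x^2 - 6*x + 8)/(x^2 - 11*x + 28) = (x - 2)/(x - 7)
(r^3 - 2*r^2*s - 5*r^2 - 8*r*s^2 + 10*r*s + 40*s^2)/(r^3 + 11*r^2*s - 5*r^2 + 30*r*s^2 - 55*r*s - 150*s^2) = (r^2 - 2*r*s - 8*s^2)/(r^2 + 11*r*s + 30*s^2)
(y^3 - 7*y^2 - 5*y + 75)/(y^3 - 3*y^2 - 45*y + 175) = (y + 3)/(y + 7)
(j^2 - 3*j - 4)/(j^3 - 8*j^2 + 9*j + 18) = (j - 4)/(j^2 - 9*j + 18)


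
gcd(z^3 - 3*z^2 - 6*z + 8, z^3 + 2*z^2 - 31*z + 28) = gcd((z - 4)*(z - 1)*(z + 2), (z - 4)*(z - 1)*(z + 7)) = z^2 - 5*z + 4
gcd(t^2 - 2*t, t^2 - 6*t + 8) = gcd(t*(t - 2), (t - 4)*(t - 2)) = t - 2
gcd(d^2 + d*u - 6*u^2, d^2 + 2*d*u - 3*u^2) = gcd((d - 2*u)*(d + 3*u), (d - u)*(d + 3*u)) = d + 3*u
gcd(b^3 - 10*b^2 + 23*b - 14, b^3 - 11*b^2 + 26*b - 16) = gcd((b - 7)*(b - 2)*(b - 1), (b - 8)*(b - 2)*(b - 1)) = b^2 - 3*b + 2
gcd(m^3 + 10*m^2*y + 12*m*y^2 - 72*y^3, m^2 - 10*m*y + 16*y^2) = -m + 2*y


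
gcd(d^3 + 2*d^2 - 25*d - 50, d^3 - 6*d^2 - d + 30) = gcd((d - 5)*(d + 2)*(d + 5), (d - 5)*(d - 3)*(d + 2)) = d^2 - 3*d - 10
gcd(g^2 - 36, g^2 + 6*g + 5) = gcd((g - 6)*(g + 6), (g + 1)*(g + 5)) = 1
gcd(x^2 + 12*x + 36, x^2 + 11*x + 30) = x + 6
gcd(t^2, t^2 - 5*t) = t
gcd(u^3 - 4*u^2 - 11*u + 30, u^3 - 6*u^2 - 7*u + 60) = u^2 - 2*u - 15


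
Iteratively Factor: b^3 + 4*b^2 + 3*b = (b + 3)*(b^2 + b) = (b + 1)*(b + 3)*(b)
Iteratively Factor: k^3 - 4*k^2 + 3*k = (k - 1)*(k^2 - 3*k) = (k - 3)*(k - 1)*(k)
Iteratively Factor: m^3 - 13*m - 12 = (m - 4)*(m^2 + 4*m + 3) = (m - 4)*(m + 1)*(m + 3)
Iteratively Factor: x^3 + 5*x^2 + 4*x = (x + 4)*(x^2 + x) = x*(x + 4)*(x + 1)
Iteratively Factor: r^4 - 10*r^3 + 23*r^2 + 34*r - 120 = (r + 2)*(r^3 - 12*r^2 + 47*r - 60) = (r - 3)*(r + 2)*(r^2 - 9*r + 20) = (r - 5)*(r - 3)*(r + 2)*(r - 4)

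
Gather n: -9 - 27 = -36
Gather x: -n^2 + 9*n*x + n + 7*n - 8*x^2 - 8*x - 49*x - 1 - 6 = -n^2 + 8*n - 8*x^2 + x*(9*n - 57) - 7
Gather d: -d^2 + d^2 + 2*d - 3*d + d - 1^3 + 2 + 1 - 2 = 0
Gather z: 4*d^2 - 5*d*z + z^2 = 4*d^2 - 5*d*z + z^2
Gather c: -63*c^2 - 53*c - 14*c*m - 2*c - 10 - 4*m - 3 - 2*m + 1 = -63*c^2 + c*(-14*m - 55) - 6*m - 12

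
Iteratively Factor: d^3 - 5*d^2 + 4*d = (d - 1)*(d^2 - 4*d) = d*(d - 1)*(d - 4)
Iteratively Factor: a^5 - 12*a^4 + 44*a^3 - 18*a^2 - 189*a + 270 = (a - 5)*(a^4 - 7*a^3 + 9*a^2 + 27*a - 54) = (a - 5)*(a + 2)*(a^3 - 9*a^2 + 27*a - 27) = (a - 5)*(a - 3)*(a + 2)*(a^2 - 6*a + 9) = (a - 5)*(a - 3)^2*(a + 2)*(a - 3)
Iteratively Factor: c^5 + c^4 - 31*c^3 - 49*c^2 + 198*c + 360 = (c - 3)*(c^4 + 4*c^3 - 19*c^2 - 106*c - 120) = (c - 5)*(c - 3)*(c^3 + 9*c^2 + 26*c + 24) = (c - 5)*(c - 3)*(c + 3)*(c^2 + 6*c + 8) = (c - 5)*(c - 3)*(c + 2)*(c + 3)*(c + 4)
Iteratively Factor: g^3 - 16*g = (g + 4)*(g^2 - 4*g) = g*(g + 4)*(g - 4)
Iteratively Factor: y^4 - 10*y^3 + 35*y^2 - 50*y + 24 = (y - 1)*(y^3 - 9*y^2 + 26*y - 24) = (y - 4)*(y - 1)*(y^2 - 5*y + 6) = (y - 4)*(y - 2)*(y - 1)*(y - 3)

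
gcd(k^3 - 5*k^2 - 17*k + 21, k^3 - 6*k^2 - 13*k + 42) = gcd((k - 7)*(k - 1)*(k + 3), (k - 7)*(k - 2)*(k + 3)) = k^2 - 4*k - 21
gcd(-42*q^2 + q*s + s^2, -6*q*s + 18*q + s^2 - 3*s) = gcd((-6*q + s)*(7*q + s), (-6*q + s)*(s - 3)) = 6*q - s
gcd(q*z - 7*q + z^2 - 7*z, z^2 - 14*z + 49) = z - 7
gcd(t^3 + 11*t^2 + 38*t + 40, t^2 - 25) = t + 5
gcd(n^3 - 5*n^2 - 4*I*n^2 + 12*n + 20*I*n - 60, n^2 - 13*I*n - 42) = n - 6*I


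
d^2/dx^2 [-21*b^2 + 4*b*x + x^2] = 2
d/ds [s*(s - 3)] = 2*s - 3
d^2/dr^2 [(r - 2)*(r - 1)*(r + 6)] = 6*r + 6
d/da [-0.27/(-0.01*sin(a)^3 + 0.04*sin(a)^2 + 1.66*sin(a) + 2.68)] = (-0.0081*sin(a)^2 + 0.0216*sin(a) + 0.4482)*cos(a)/(-0.01*sin(a)^3 + 0.04*sin(a)^2 + 1.66*sin(a) + 2.68)^2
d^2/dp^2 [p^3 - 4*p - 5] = 6*p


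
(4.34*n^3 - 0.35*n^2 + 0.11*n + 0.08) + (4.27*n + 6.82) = 4.34*n^3 - 0.35*n^2 + 4.38*n + 6.9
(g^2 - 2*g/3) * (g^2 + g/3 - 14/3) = g^4 - g^3/3 - 44*g^2/9 + 28*g/9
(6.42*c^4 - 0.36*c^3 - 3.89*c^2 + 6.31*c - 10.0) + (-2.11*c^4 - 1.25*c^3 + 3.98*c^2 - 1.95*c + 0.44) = 4.31*c^4 - 1.61*c^3 + 0.0899999999999999*c^2 + 4.36*c - 9.56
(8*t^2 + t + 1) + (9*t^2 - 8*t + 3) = 17*t^2 - 7*t + 4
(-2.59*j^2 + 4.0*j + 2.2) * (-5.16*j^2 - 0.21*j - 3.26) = 13.3644*j^4 - 20.0961*j^3 - 3.7486*j^2 - 13.502*j - 7.172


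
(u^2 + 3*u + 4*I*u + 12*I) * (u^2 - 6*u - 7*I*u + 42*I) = u^4 - 3*u^3 - 3*I*u^3 + 10*u^2 + 9*I*u^2 - 84*u + 54*I*u - 504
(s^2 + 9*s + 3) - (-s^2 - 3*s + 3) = 2*s^2 + 12*s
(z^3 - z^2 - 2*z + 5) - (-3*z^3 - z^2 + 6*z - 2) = 4*z^3 - 8*z + 7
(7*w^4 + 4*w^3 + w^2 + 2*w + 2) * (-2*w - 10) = -14*w^5 - 78*w^4 - 42*w^3 - 14*w^2 - 24*w - 20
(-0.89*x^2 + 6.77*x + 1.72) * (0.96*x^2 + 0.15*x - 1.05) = -0.8544*x^4 + 6.3657*x^3 + 3.6012*x^2 - 6.8505*x - 1.806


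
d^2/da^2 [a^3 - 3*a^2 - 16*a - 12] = 6*a - 6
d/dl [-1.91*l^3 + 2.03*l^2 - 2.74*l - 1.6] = -5.73*l^2 + 4.06*l - 2.74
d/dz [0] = 0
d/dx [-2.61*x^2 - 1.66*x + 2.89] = -5.22*x - 1.66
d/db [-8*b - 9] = -8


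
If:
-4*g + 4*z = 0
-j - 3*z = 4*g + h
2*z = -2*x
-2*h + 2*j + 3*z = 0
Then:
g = z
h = -11*z/4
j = -17*z/4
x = -z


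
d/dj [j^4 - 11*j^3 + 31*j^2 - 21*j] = 4*j^3 - 33*j^2 + 62*j - 21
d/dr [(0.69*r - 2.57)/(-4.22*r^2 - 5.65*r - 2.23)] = (2.9118*r^2 - 21.6908*r - 16.0592)/(17.8084*r^4 + 47.686*r^3 + 50.7437*r^2 + 25.199*r + 4.9729)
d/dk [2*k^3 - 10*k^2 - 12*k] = 6*k^2 - 20*k - 12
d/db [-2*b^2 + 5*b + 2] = 5 - 4*b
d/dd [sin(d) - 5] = cos(d)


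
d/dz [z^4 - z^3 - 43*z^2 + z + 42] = 4*z^3 - 3*z^2 - 86*z + 1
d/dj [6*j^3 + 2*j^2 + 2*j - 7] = 18*j^2 + 4*j + 2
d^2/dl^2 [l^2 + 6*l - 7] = 2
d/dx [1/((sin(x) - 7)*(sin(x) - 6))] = (13 - 2*sin(x))*cos(x)/((sin(x) - 7)^2*(sin(x) - 6)^2)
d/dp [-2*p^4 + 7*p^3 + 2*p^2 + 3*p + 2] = -8*p^3 + 21*p^2 + 4*p + 3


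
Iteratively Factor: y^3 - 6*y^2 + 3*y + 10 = (y - 5)*(y^2 - y - 2) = (y - 5)*(y - 2)*(y + 1)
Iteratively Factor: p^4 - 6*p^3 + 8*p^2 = (p)*(p^3 - 6*p^2 + 8*p) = p*(p - 2)*(p^2 - 4*p) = p^2*(p - 2)*(p - 4)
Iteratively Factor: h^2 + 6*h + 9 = (h + 3)*(h + 3)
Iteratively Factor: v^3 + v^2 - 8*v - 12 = (v - 3)*(v^2 + 4*v + 4) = (v - 3)*(v + 2)*(v + 2)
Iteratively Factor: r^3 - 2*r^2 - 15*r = (r - 5)*(r^2 + 3*r) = (r - 5)*(r + 3)*(r)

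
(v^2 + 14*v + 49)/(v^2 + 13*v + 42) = (v + 7)/(v + 6)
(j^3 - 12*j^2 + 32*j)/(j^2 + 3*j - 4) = j*(j^2 - 12*j + 32)/(j^2 + 3*j - 4)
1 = 1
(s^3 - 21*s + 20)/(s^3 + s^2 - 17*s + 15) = (s - 4)/(s - 3)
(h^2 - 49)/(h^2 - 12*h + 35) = (h + 7)/(h - 5)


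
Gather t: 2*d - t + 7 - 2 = 2*d - t + 5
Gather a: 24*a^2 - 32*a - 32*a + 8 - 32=24*a^2 - 64*a - 24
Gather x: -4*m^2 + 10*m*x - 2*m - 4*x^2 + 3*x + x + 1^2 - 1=-4*m^2 - 2*m - 4*x^2 + x*(10*m + 4)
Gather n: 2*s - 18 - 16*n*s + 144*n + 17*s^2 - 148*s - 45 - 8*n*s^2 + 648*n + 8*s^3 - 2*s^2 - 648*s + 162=n*(-8*s^2 - 16*s + 792) + 8*s^3 + 15*s^2 - 794*s + 99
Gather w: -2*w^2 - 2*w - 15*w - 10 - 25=-2*w^2 - 17*w - 35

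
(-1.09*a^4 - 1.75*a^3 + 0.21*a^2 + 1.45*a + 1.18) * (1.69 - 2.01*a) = 2.1909*a^5 + 1.6754*a^4 - 3.3796*a^3 - 2.5596*a^2 + 0.0787000000000004*a + 1.9942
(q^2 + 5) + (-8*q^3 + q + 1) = -8*q^3 + q^2 + q + 6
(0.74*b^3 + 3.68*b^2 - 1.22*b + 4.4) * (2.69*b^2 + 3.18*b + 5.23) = 1.9906*b^5 + 12.2524*b^4 + 12.2908*b^3 + 27.2028*b^2 + 7.6114*b + 23.012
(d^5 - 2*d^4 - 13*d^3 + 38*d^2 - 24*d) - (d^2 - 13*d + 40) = d^5 - 2*d^4 - 13*d^3 + 37*d^2 - 11*d - 40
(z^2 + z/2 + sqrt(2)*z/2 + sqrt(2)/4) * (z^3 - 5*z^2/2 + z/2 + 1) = z^5 - 2*z^4 + sqrt(2)*z^4/2 - sqrt(2)*z^3 - 3*z^3/4 - 3*sqrt(2)*z^2/8 + 5*z^2/4 + z/2 + 5*sqrt(2)*z/8 + sqrt(2)/4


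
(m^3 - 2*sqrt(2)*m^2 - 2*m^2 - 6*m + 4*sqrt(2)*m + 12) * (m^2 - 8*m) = m^5 - 10*m^4 - 2*sqrt(2)*m^4 + 10*m^3 + 20*sqrt(2)*m^3 - 32*sqrt(2)*m^2 + 60*m^2 - 96*m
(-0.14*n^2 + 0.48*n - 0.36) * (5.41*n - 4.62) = -0.7574*n^3 + 3.2436*n^2 - 4.1652*n + 1.6632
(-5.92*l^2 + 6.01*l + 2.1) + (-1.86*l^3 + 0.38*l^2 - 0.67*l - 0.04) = -1.86*l^3 - 5.54*l^2 + 5.34*l + 2.06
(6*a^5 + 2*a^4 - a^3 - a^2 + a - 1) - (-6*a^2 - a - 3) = 6*a^5 + 2*a^4 - a^3 + 5*a^2 + 2*a + 2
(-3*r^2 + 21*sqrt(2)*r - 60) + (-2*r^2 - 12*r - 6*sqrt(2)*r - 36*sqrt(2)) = -5*r^2 - 12*r + 15*sqrt(2)*r - 60 - 36*sqrt(2)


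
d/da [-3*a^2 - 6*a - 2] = -6*a - 6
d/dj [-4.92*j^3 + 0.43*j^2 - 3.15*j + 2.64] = -14.76*j^2 + 0.86*j - 3.15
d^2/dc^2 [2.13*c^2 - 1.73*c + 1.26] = 4.26000000000000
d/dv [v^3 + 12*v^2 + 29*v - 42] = 3*v^2 + 24*v + 29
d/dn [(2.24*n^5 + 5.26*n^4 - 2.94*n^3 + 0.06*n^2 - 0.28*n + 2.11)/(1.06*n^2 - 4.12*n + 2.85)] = (7.1232*n^6 - 25.764*n^5 - 36.21*n^4 + 84.1896*n^3 - 25.0874*n^2 - 4.1312*n + 7.8952)/(1.1236*n^4 - 8.7344*n^3 + 23.0164*n^2 - 23.484*n + 8.1225)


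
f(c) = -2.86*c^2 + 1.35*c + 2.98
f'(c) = 1.35 - 5.72*c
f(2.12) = -7.01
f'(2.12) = -10.78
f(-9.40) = -262.42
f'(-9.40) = 55.12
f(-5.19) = -81.06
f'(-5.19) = 31.04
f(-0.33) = 2.22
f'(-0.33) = 3.24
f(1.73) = -3.24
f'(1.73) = -8.55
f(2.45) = -10.88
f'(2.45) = -12.66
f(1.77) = -3.59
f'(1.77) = -8.77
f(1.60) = -2.18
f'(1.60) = -7.80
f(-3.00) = -26.81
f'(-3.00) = 18.51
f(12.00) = -392.66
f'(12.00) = -67.29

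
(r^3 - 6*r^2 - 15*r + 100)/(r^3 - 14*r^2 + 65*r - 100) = (r + 4)/(r - 4)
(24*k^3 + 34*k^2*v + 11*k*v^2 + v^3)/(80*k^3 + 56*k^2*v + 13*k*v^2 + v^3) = (6*k^2 + 7*k*v + v^2)/(20*k^2 + 9*k*v + v^2)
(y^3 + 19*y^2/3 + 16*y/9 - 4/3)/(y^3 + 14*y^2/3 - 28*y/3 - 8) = (y - 1/3)/(y - 2)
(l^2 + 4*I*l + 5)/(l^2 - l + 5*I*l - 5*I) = (l - I)/(l - 1)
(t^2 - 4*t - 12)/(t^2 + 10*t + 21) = (t^2 - 4*t - 12)/(t^2 + 10*t + 21)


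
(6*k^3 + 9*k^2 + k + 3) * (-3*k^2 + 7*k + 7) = -18*k^5 + 15*k^4 + 102*k^3 + 61*k^2 + 28*k + 21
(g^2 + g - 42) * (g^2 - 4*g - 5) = g^4 - 3*g^3 - 51*g^2 + 163*g + 210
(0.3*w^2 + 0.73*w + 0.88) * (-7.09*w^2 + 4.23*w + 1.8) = -2.127*w^4 - 3.9067*w^3 - 2.6113*w^2 + 5.0364*w + 1.584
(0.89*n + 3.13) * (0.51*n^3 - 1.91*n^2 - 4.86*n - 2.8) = 0.4539*n^4 - 0.1036*n^3 - 10.3037*n^2 - 17.7038*n - 8.764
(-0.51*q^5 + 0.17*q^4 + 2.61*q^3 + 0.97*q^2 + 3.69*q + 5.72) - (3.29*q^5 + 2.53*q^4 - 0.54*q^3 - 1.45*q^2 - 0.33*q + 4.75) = -3.8*q^5 - 2.36*q^4 + 3.15*q^3 + 2.42*q^2 + 4.02*q + 0.97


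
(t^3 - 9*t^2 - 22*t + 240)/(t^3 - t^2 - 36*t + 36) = (t^2 - 3*t - 40)/(t^2 + 5*t - 6)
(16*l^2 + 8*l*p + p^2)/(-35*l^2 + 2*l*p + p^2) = (16*l^2 + 8*l*p + p^2)/(-35*l^2 + 2*l*p + p^2)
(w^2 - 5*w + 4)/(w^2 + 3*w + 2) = (w^2 - 5*w + 4)/(w^2 + 3*w + 2)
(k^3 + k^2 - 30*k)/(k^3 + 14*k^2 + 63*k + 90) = k*(k - 5)/(k^2 + 8*k + 15)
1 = 1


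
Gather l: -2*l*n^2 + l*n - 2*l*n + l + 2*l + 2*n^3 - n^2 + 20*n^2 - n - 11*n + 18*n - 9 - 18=l*(-2*n^2 - n + 3) + 2*n^3 + 19*n^2 + 6*n - 27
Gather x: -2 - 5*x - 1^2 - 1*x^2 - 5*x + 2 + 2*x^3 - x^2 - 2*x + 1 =2*x^3 - 2*x^2 - 12*x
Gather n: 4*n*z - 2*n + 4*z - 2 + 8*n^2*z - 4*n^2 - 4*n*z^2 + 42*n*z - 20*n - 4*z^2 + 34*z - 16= n^2*(8*z - 4) + n*(-4*z^2 + 46*z - 22) - 4*z^2 + 38*z - 18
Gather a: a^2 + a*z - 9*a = a^2 + a*(z - 9)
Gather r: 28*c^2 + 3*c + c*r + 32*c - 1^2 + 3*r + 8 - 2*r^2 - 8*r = 28*c^2 + 35*c - 2*r^2 + r*(c - 5) + 7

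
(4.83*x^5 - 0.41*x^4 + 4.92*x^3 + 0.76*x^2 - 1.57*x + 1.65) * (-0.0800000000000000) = -0.3864*x^5 + 0.0328*x^4 - 0.3936*x^3 - 0.0608*x^2 + 0.1256*x - 0.132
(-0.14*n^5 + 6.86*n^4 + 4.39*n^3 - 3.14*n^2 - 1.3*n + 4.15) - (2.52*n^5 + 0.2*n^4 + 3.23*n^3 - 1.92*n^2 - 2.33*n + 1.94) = -2.66*n^5 + 6.66*n^4 + 1.16*n^3 - 1.22*n^2 + 1.03*n + 2.21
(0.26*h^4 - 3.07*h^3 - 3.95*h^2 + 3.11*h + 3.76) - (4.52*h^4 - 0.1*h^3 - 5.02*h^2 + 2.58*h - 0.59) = -4.26*h^4 - 2.97*h^3 + 1.07*h^2 + 0.53*h + 4.35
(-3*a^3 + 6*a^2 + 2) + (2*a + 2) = -3*a^3 + 6*a^2 + 2*a + 4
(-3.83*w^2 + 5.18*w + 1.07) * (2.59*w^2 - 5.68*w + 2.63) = -9.9197*w^4 + 35.1706*w^3 - 36.724*w^2 + 7.5458*w + 2.8141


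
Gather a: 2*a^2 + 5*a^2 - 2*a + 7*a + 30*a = 7*a^2 + 35*a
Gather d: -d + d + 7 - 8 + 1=0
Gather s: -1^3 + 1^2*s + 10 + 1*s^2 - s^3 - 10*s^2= -s^3 - 9*s^2 + s + 9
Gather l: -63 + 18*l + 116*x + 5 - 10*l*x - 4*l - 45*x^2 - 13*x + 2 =l*(14 - 10*x) - 45*x^2 + 103*x - 56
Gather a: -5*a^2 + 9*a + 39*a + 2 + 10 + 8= -5*a^2 + 48*a + 20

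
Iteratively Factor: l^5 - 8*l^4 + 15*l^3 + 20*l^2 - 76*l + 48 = (l + 2)*(l^4 - 10*l^3 + 35*l^2 - 50*l + 24) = (l - 4)*(l + 2)*(l^3 - 6*l^2 + 11*l - 6) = (l - 4)*(l - 1)*(l + 2)*(l^2 - 5*l + 6) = (l - 4)*(l - 2)*(l - 1)*(l + 2)*(l - 3)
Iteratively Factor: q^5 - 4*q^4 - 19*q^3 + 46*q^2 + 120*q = (q + 2)*(q^4 - 6*q^3 - 7*q^2 + 60*q) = q*(q + 2)*(q^3 - 6*q^2 - 7*q + 60) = q*(q + 2)*(q + 3)*(q^2 - 9*q + 20) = q*(q - 4)*(q + 2)*(q + 3)*(q - 5)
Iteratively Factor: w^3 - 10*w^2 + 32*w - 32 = (w - 2)*(w^2 - 8*w + 16) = (w - 4)*(w - 2)*(w - 4)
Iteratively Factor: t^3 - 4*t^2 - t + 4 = (t - 1)*(t^2 - 3*t - 4) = (t - 4)*(t - 1)*(t + 1)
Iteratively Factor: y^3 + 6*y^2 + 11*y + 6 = (y + 2)*(y^2 + 4*y + 3) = (y + 1)*(y + 2)*(y + 3)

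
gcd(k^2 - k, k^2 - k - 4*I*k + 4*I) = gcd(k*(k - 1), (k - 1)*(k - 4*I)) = k - 1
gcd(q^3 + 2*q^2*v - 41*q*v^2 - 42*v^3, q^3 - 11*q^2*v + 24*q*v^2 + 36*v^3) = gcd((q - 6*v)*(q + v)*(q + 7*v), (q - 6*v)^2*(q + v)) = q^2 - 5*q*v - 6*v^2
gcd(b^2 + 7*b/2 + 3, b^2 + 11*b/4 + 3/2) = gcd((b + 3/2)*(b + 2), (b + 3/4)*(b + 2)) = b + 2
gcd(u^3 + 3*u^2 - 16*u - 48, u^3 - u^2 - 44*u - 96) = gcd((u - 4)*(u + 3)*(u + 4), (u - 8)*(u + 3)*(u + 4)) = u^2 + 7*u + 12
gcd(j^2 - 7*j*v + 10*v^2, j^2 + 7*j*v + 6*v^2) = 1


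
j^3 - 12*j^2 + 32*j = j*(j - 8)*(j - 4)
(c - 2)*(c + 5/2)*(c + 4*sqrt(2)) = c^3 + c^2/2 + 4*sqrt(2)*c^2 - 5*c + 2*sqrt(2)*c - 20*sqrt(2)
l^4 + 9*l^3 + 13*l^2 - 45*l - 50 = (l - 2)*(l + 1)*(l + 5)^2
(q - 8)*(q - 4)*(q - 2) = q^3 - 14*q^2 + 56*q - 64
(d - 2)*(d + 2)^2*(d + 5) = d^4 + 7*d^3 + 6*d^2 - 28*d - 40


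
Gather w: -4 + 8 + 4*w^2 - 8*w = 4*w^2 - 8*w + 4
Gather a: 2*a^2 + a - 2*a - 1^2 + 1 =2*a^2 - a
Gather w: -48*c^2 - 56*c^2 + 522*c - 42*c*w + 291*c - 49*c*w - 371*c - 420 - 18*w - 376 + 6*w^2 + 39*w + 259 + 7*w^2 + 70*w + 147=-104*c^2 + 442*c + 13*w^2 + w*(91 - 91*c) - 390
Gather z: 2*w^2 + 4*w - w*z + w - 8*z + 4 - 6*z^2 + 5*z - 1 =2*w^2 + 5*w - 6*z^2 + z*(-w - 3) + 3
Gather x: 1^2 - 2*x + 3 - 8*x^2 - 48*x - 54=-8*x^2 - 50*x - 50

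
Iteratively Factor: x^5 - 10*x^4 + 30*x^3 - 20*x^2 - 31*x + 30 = (x - 2)*(x^4 - 8*x^3 + 14*x^2 + 8*x - 15) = (x - 2)*(x + 1)*(x^3 - 9*x^2 + 23*x - 15) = (x - 2)*(x - 1)*(x + 1)*(x^2 - 8*x + 15) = (x - 3)*(x - 2)*(x - 1)*(x + 1)*(x - 5)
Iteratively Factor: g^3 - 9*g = (g - 3)*(g^2 + 3*g) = g*(g - 3)*(g + 3)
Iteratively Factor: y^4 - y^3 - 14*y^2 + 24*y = (y + 4)*(y^3 - 5*y^2 + 6*y) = y*(y + 4)*(y^2 - 5*y + 6) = y*(y - 3)*(y + 4)*(y - 2)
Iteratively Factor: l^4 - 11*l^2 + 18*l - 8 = (l + 4)*(l^3 - 4*l^2 + 5*l - 2) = (l - 1)*(l + 4)*(l^2 - 3*l + 2) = (l - 1)^2*(l + 4)*(l - 2)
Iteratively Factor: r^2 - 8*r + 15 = (r - 5)*(r - 3)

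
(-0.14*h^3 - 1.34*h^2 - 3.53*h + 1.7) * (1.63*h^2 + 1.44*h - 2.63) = -0.2282*h^5 - 2.3858*h^4 - 7.3153*h^3 + 1.212*h^2 + 11.7319*h - 4.471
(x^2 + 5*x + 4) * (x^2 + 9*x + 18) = x^4 + 14*x^3 + 67*x^2 + 126*x + 72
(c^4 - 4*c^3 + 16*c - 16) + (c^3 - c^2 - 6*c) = c^4 - 3*c^3 - c^2 + 10*c - 16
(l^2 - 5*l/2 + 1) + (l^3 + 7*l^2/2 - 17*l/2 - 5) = l^3 + 9*l^2/2 - 11*l - 4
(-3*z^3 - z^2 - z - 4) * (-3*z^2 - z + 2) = 9*z^5 + 6*z^4 - 2*z^3 + 11*z^2 + 2*z - 8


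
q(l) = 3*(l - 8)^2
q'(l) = 6*l - 48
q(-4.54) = 471.75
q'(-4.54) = -75.24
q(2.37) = 95.09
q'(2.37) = -33.78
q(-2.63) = 338.99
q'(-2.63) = -63.78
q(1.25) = 136.69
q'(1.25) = -40.50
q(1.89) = 112.00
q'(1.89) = -36.66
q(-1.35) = 262.27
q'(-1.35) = -56.10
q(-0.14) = 198.78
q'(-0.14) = -48.84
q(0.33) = 176.49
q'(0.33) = -46.02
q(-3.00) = 363.00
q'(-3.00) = -66.00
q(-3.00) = 363.00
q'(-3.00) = -66.00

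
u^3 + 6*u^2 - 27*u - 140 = (u - 5)*(u + 4)*(u + 7)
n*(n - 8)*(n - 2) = n^3 - 10*n^2 + 16*n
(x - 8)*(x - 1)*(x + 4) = x^3 - 5*x^2 - 28*x + 32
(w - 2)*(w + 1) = w^2 - w - 2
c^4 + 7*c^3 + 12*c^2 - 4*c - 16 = (c - 1)*(c + 2)^2*(c + 4)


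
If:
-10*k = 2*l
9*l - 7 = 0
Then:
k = -7/45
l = 7/9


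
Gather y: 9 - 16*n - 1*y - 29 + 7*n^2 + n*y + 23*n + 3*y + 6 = 7*n^2 + 7*n + y*(n + 2) - 14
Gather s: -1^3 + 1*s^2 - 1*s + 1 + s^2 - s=2*s^2 - 2*s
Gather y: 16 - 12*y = 16 - 12*y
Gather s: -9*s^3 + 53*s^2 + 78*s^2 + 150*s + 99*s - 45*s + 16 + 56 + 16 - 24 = -9*s^3 + 131*s^2 + 204*s + 64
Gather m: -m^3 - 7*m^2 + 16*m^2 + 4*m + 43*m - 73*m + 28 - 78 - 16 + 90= -m^3 + 9*m^2 - 26*m + 24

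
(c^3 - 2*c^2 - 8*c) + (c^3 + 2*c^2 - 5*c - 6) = 2*c^3 - 13*c - 6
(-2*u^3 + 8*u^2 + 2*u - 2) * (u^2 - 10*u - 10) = -2*u^5 + 28*u^4 - 58*u^3 - 102*u^2 + 20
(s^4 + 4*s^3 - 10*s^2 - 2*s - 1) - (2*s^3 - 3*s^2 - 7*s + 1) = s^4 + 2*s^3 - 7*s^2 + 5*s - 2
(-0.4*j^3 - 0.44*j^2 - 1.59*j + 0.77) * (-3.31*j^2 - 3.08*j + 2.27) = 1.324*j^5 + 2.6884*j^4 + 5.7101*j^3 + 1.3497*j^2 - 5.9809*j + 1.7479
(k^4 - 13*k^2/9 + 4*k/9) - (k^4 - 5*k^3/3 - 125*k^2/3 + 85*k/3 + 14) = 5*k^3/3 + 362*k^2/9 - 251*k/9 - 14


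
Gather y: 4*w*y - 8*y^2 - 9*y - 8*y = -8*y^2 + y*(4*w - 17)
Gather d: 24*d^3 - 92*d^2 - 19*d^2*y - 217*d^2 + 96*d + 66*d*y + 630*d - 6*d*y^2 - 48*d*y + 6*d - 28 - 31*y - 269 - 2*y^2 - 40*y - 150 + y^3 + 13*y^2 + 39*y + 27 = 24*d^3 + d^2*(-19*y - 309) + d*(-6*y^2 + 18*y + 732) + y^3 + 11*y^2 - 32*y - 420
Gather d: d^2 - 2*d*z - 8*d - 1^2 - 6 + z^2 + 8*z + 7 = d^2 + d*(-2*z - 8) + z^2 + 8*z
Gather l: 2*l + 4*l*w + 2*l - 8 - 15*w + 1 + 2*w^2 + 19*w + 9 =l*(4*w + 4) + 2*w^2 + 4*w + 2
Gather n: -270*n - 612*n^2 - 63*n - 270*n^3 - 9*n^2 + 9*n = -270*n^3 - 621*n^2 - 324*n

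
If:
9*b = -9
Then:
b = -1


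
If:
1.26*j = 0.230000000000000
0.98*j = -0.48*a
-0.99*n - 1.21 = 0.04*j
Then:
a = -0.37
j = 0.18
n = -1.23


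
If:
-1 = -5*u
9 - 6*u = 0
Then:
No Solution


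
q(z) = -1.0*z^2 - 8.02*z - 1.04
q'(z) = -2.0*z - 8.02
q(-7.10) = 5.49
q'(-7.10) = 6.18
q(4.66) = -60.13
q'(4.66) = -17.34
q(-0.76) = 4.48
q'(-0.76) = -6.50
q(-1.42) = 8.33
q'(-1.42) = -5.18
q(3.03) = -34.52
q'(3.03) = -14.08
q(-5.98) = 11.16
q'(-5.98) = 3.94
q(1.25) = -12.63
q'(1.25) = -10.52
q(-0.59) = 3.34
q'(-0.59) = -6.84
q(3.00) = -34.10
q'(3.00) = -14.02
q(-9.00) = -9.86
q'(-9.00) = 9.98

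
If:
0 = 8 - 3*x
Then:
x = 8/3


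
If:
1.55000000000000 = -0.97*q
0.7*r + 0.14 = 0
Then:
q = -1.60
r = -0.20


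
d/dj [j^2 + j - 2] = 2*j + 1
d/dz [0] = 0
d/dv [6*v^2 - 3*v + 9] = 12*v - 3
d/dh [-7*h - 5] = -7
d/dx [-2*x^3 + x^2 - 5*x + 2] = -6*x^2 + 2*x - 5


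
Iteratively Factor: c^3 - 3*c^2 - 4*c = (c + 1)*(c^2 - 4*c) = c*(c + 1)*(c - 4)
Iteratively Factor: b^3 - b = (b - 1)*(b^2 + b) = (b - 1)*(b + 1)*(b)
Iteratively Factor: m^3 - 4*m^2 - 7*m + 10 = (m + 2)*(m^2 - 6*m + 5) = (m - 5)*(m + 2)*(m - 1)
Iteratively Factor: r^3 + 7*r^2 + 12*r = (r + 3)*(r^2 + 4*r) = (r + 3)*(r + 4)*(r)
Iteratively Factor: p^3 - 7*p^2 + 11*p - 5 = (p - 1)*(p^2 - 6*p + 5) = (p - 5)*(p - 1)*(p - 1)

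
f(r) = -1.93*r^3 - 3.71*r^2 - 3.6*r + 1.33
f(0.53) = -1.91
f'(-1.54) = -5.90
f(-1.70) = 6.21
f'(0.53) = -9.16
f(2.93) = -89.61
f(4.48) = -262.80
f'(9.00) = -539.37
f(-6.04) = 313.00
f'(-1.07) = -2.29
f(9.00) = -1738.55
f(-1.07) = 3.30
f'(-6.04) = -170.01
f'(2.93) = -75.05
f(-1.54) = 5.12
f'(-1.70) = -7.72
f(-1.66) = 5.91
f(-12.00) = 2845.33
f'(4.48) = -153.05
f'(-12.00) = -748.32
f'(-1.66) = -7.24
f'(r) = -5.79*r^2 - 7.42*r - 3.6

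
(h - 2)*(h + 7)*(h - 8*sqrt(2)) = h^3 - 8*sqrt(2)*h^2 + 5*h^2 - 40*sqrt(2)*h - 14*h + 112*sqrt(2)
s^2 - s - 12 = (s - 4)*(s + 3)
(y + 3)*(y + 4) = y^2 + 7*y + 12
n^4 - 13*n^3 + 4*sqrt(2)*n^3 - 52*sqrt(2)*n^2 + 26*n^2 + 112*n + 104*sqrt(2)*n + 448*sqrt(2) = (n - 8)*(n - 7)*(n + 2)*(n + 4*sqrt(2))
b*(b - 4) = b^2 - 4*b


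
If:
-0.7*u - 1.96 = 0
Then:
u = -2.80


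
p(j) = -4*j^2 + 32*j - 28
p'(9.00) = -40.00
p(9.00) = -64.00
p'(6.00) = -16.00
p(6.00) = 20.00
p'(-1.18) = 41.44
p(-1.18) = -71.33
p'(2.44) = 12.48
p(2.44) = 26.27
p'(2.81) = 9.52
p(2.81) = 30.34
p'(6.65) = -21.20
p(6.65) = 7.91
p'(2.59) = 11.28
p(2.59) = 28.05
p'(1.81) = 17.52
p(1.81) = 16.82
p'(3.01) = 7.92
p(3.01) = 32.08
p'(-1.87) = 46.96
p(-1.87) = -101.83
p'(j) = 32 - 8*j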